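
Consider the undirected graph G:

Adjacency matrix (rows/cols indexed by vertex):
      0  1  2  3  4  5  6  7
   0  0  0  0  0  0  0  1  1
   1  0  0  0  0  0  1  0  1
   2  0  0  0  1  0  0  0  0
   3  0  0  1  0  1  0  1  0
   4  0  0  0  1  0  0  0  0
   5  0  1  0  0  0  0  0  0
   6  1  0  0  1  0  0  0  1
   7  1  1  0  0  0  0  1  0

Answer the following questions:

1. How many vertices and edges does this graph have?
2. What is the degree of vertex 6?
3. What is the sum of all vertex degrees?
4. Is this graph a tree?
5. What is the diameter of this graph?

Count: 8 vertices, 8 edges.
Vertex 6 has neighbors [0, 3, 7], degree = 3.
Handshaking lemma: 2 * 8 = 16.
A tree on 8 vertices has 7 edges. This graph has 8 edges (1 extra). Not a tree.
Diameter (longest shortest path) = 5.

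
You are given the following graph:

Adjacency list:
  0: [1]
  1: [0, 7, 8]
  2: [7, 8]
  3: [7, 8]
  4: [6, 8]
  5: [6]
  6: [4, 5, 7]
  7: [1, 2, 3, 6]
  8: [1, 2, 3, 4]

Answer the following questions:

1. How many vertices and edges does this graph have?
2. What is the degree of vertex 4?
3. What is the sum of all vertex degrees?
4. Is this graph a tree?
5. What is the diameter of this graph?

Count: 9 vertices, 11 edges.
Vertex 4 has neighbors [6, 8], degree = 2.
Handshaking lemma: 2 * 11 = 22.
A tree on 9 vertices has 8 edges. This graph has 11 edges (3 extra). Not a tree.
Diameter (longest shortest path) = 4.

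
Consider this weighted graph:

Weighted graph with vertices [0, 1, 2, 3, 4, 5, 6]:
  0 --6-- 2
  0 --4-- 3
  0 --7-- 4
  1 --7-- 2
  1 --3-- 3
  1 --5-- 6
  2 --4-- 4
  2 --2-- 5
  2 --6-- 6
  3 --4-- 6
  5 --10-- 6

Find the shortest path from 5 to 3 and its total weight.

Using Dijkstra's algorithm from vertex 5:
Shortest path: 5 -> 2 -> 1 -> 3
Total weight: 2 + 7 + 3 = 12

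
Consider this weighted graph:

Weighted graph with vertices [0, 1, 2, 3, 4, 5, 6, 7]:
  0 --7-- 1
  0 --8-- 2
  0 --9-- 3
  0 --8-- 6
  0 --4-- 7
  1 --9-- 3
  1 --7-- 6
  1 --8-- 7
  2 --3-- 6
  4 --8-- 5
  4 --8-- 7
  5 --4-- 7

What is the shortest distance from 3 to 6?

Using Dijkstra's algorithm from vertex 3:
Shortest path: 3 -> 1 -> 6
Total weight: 9 + 7 = 16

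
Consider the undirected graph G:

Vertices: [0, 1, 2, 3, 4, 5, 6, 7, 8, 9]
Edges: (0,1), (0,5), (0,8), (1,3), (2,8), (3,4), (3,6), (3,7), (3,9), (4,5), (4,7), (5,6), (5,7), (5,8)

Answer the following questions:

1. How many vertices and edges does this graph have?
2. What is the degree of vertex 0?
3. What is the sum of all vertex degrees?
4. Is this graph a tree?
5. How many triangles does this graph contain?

Count: 10 vertices, 14 edges.
Vertex 0 has neighbors [1, 5, 8], degree = 3.
Handshaking lemma: 2 * 14 = 28.
A tree on 10 vertices has 9 edges. This graph has 14 edges (5 extra). Not a tree.
Number of triangles = 3.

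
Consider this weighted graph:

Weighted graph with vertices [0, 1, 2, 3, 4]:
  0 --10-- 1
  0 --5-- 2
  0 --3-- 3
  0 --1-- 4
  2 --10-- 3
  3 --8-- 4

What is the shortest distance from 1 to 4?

Using Dijkstra's algorithm from vertex 1:
Shortest path: 1 -> 0 -> 4
Total weight: 10 + 1 = 11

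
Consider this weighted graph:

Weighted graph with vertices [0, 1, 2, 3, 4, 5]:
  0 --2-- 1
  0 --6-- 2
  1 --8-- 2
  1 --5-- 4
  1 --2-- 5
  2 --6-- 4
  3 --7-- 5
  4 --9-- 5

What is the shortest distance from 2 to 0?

Using Dijkstra's algorithm from vertex 2:
Shortest path: 2 -> 0
Total weight: 6 = 6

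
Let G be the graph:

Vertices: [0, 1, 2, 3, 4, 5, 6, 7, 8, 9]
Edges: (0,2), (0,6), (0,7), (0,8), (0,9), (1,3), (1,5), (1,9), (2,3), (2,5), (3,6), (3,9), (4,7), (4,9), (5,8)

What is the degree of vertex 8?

Vertex 8 has neighbors [0, 5], so deg(8) = 2.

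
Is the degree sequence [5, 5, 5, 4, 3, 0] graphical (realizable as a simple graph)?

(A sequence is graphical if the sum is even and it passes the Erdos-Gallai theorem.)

Sum of degrees = 22. Sum is even but fails Erdos-Gallai. The sequence is NOT graphical.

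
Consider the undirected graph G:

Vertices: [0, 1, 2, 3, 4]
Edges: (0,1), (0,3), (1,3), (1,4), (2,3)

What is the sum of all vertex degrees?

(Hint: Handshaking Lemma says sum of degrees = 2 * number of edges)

Count edges: 5 edges.
By Handshaking Lemma: sum of degrees = 2 * 5 = 10.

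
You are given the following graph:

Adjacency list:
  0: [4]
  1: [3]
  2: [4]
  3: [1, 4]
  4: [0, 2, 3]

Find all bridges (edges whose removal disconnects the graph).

A bridge is an edge whose removal increases the number of connected components.
Bridges found: (0,4), (1,3), (2,4), (3,4)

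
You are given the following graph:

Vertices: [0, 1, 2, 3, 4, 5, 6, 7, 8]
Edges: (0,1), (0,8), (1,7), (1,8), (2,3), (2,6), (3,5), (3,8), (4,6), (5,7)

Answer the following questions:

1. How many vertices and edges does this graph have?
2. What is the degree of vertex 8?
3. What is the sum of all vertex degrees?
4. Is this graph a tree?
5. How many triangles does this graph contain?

Count: 9 vertices, 10 edges.
Vertex 8 has neighbors [0, 1, 3], degree = 3.
Handshaking lemma: 2 * 10 = 20.
A tree on 9 vertices has 8 edges. This graph has 10 edges (2 extra). Not a tree.
Number of triangles = 1.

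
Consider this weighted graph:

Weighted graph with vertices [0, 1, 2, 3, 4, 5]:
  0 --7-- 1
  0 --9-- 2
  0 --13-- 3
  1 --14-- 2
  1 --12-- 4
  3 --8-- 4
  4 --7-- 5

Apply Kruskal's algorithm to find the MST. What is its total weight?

Applying Kruskal's algorithm (sort edges by weight, add if no cycle):
  Add (0,1) w=7
  Add (4,5) w=7
  Add (3,4) w=8
  Add (0,2) w=9
  Add (1,4) w=12
  Skip (0,3) w=13 (creates cycle)
  Skip (1,2) w=14 (creates cycle)
MST weight = 43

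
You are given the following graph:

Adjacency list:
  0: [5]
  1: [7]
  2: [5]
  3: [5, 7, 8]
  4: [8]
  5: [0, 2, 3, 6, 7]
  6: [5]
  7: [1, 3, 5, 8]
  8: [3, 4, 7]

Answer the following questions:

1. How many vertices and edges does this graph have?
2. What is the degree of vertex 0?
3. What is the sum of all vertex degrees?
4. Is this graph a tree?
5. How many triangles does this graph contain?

Count: 9 vertices, 10 edges.
Vertex 0 has neighbors [5], degree = 1.
Handshaking lemma: 2 * 10 = 20.
A tree on 9 vertices has 8 edges. This graph has 10 edges (2 extra). Not a tree.
Number of triangles = 2.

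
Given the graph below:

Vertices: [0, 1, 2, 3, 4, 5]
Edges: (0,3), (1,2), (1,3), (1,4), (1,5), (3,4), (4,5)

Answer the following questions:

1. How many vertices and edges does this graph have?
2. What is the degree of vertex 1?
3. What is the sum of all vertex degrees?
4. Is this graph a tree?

Count: 6 vertices, 7 edges.
Vertex 1 has neighbors [2, 3, 4, 5], degree = 4.
Handshaking lemma: 2 * 7 = 14.
A tree on 6 vertices has 5 edges. This graph has 7 edges (2 extra). Not a tree.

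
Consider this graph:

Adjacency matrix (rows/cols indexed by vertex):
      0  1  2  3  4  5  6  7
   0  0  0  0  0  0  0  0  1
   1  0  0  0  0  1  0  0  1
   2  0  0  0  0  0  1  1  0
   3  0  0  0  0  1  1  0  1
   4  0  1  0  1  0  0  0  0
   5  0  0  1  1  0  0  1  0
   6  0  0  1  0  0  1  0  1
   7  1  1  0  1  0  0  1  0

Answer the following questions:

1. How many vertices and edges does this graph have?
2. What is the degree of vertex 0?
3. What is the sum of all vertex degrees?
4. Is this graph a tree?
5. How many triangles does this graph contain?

Count: 8 vertices, 10 edges.
Vertex 0 has neighbors [7], degree = 1.
Handshaking lemma: 2 * 10 = 20.
A tree on 8 vertices has 7 edges. This graph has 10 edges (3 extra). Not a tree.
Number of triangles = 1.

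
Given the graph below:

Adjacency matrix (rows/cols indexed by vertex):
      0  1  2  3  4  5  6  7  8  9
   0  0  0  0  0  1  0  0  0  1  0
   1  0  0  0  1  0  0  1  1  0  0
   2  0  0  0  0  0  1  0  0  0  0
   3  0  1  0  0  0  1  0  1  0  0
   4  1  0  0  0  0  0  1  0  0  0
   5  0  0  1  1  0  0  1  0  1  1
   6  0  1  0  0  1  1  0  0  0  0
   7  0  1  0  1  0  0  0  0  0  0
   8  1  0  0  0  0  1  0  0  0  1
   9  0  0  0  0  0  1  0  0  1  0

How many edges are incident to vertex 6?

Vertex 6 has neighbors [1, 4, 5], so deg(6) = 3.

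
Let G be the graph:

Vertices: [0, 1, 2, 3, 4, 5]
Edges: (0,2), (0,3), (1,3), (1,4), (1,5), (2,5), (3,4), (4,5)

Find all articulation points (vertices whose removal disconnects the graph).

No articulation points. The graph is biconnected.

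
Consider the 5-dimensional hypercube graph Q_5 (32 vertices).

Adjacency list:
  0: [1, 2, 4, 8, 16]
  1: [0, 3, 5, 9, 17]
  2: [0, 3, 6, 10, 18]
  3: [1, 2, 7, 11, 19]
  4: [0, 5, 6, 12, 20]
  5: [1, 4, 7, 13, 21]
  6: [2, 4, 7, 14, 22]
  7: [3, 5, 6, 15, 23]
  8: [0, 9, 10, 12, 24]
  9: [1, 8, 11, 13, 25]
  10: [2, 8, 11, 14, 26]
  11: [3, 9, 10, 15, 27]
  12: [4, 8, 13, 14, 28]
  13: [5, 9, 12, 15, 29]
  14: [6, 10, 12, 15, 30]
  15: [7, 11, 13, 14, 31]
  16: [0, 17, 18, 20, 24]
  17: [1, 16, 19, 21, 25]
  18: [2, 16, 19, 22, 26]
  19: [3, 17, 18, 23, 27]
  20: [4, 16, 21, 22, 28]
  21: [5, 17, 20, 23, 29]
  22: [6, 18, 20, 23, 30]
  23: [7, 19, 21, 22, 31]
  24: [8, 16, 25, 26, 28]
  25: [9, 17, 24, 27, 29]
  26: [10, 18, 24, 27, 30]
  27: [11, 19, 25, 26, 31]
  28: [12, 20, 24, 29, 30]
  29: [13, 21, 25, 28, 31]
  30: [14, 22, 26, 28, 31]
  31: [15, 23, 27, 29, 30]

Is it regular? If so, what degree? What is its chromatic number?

In Q_5, every vertex has exactly 5 neighbors (flip one of 5 bits), so it is 5-regular.
Q_5 is bipartite (partition by bit-parity), so chromatic number = 2.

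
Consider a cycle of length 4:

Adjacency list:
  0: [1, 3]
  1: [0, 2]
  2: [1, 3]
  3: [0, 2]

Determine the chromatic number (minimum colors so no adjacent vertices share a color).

This is an even cycle (C_4). Even cycles are bipartite.
Chromatic number = 2.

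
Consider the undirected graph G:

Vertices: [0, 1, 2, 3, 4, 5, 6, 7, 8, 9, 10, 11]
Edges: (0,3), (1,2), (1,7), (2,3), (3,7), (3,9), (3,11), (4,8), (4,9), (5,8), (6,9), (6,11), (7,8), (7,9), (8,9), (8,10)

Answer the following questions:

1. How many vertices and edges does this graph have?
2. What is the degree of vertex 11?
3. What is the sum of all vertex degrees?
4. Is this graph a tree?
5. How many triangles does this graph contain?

Count: 12 vertices, 16 edges.
Vertex 11 has neighbors [3, 6], degree = 2.
Handshaking lemma: 2 * 16 = 32.
A tree on 12 vertices has 11 edges. This graph has 16 edges (5 extra). Not a tree.
Number of triangles = 3.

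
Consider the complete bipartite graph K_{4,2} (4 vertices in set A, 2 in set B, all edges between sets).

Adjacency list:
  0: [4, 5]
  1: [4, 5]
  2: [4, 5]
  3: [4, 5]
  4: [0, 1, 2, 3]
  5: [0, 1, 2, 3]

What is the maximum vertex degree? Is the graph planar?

Set-A vertices have degree 2; set-B vertices have degree 4. Maximum degree = max(4,2) = 4.
min(4,2) <= 2, so K_{4,2} avoids a K_{3,3} subdivision and is planar.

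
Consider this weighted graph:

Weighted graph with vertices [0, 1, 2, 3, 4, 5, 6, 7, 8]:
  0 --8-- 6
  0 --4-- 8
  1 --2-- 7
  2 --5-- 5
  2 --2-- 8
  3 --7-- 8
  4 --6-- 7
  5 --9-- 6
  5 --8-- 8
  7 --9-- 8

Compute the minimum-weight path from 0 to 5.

Using Dijkstra's algorithm from vertex 0:
Shortest path: 0 -> 8 -> 2 -> 5
Total weight: 4 + 2 + 5 = 11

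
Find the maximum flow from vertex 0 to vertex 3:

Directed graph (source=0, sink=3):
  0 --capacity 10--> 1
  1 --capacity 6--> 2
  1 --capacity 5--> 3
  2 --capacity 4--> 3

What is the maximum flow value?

Computing max flow:
  Flow on (0->1): 9/10
  Flow on (1->2): 4/6
  Flow on (1->3): 5/5
  Flow on (2->3): 4/4
Maximum flow = 9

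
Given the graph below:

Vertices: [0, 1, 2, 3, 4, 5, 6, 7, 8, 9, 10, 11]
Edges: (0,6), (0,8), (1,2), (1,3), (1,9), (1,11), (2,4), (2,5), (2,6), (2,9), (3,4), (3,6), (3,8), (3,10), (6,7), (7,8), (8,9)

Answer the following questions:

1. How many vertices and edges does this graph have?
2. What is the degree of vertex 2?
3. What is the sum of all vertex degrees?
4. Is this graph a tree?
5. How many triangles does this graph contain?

Count: 12 vertices, 17 edges.
Vertex 2 has neighbors [1, 4, 5, 6, 9], degree = 5.
Handshaking lemma: 2 * 17 = 34.
A tree on 12 vertices has 11 edges. This graph has 17 edges (6 extra). Not a tree.
Number of triangles = 1.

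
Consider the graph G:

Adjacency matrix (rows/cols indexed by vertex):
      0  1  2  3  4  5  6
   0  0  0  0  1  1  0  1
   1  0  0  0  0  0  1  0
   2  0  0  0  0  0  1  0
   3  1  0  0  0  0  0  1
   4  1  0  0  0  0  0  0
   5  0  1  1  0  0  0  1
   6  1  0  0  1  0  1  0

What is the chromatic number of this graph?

The graph has a maximum clique of size 3 (lower bound on chromatic number).
A valid 3-coloring: {0: 0, 1: 1, 2: 1, 3: 2, 4: 1, 5: 0, 6: 1}.
Chromatic number = 3.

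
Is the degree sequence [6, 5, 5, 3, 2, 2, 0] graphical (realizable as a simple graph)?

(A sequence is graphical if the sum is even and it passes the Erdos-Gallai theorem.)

Sum of degrees = 23. Sum is odd, so the sequence is NOT graphical.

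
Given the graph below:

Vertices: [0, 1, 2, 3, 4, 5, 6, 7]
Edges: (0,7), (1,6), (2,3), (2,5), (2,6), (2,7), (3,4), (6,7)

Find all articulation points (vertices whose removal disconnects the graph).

An articulation point is a vertex whose removal disconnects the graph.
Articulation points: [2, 3, 6, 7]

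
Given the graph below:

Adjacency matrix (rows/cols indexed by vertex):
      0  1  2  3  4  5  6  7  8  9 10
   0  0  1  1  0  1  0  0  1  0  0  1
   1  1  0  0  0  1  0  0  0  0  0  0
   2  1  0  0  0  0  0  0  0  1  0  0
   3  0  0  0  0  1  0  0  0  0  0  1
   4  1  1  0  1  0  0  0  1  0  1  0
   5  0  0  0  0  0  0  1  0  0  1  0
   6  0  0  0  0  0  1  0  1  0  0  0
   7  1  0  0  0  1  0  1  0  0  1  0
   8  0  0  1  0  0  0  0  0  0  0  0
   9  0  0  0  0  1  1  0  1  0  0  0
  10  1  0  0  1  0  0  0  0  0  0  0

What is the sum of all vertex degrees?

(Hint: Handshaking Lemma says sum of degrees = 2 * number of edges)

Count edges: 15 edges.
By Handshaking Lemma: sum of degrees = 2 * 15 = 30.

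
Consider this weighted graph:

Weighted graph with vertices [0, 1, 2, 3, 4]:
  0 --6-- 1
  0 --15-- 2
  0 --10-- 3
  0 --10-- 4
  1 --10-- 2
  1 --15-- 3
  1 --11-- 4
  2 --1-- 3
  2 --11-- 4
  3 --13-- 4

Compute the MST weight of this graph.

Applying Kruskal's algorithm (sort edges by weight, add if no cycle):
  Add (2,3) w=1
  Add (0,1) w=6
  Add (0,4) w=10
  Add (0,3) w=10
  Skip (1,2) w=10 (creates cycle)
  Skip (1,4) w=11 (creates cycle)
  Skip (2,4) w=11 (creates cycle)
  Skip (3,4) w=13 (creates cycle)
  Skip (0,2) w=15 (creates cycle)
  Skip (1,3) w=15 (creates cycle)
MST weight = 27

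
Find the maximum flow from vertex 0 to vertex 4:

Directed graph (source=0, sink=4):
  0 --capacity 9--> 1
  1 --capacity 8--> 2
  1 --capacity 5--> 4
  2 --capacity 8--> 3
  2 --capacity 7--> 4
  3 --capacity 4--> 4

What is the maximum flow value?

Computing max flow:
  Flow on (0->1): 9/9
  Flow on (1->2): 4/8
  Flow on (1->4): 5/5
  Flow on (2->4): 4/7
Maximum flow = 9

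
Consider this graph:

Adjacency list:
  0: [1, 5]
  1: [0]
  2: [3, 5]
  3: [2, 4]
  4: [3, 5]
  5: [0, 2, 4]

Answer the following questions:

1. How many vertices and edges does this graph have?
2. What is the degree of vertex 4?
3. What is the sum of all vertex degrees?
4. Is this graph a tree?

Count: 6 vertices, 6 edges.
Vertex 4 has neighbors [3, 5], degree = 2.
Handshaking lemma: 2 * 6 = 12.
A tree on 6 vertices has 5 edges. This graph has 6 edges (1 extra). Not a tree.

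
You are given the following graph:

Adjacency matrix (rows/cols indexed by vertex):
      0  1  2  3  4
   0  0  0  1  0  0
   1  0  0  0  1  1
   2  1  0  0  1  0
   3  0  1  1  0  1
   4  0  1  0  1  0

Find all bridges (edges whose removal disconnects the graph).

A bridge is an edge whose removal increases the number of connected components.
Bridges found: (0,2), (2,3)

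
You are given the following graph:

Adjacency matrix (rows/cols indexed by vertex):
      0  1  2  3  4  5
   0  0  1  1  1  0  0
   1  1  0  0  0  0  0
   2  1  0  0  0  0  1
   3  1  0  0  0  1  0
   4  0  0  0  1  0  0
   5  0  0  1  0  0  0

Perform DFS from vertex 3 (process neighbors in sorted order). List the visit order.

DFS from vertex 3 (neighbors processed in ascending order):
Visit order: 3, 0, 1, 2, 5, 4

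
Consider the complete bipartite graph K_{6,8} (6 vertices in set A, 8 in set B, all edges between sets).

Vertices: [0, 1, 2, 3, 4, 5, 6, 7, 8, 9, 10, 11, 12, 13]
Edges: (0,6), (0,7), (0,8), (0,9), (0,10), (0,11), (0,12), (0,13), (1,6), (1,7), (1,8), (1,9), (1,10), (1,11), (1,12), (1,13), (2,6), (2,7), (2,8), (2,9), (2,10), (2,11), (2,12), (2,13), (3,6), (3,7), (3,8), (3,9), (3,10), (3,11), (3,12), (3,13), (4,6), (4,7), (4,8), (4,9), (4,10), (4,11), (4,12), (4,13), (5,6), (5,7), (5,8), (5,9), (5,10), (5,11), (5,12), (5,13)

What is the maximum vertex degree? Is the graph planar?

Set-A vertices have degree 8; set-B vertices have degree 6. Maximum degree = max(6,8) = 8.
K_{6,8} contains K_{3,3} as a subgraph (since both sides have >= 3 vertices); by Kuratowski's theorem it is not planar.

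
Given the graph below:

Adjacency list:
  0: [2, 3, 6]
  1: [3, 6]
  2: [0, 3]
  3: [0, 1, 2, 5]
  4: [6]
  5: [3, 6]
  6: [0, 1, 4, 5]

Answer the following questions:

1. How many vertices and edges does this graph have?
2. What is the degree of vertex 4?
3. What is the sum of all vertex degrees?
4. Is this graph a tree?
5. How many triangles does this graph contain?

Count: 7 vertices, 9 edges.
Vertex 4 has neighbors [6], degree = 1.
Handshaking lemma: 2 * 9 = 18.
A tree on 7 vertices has 6 edges. This graph has 9 edges (3 extra). Not a tree.
Number of triangles = 1.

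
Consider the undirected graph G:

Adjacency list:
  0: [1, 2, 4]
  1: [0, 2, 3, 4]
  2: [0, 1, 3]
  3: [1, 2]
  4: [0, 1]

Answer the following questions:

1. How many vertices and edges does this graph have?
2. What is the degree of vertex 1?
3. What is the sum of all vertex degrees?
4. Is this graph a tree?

Count: 5 vertices, 7 edges.
Vertex 1 has neighbors [0, 2, 3, 4], degree = 4.
Handshaking lemma: 2 * 7 = 14.
A tree on 5 vertices has 4 edges. This graph has 7 edges (3 extra). Not a tree.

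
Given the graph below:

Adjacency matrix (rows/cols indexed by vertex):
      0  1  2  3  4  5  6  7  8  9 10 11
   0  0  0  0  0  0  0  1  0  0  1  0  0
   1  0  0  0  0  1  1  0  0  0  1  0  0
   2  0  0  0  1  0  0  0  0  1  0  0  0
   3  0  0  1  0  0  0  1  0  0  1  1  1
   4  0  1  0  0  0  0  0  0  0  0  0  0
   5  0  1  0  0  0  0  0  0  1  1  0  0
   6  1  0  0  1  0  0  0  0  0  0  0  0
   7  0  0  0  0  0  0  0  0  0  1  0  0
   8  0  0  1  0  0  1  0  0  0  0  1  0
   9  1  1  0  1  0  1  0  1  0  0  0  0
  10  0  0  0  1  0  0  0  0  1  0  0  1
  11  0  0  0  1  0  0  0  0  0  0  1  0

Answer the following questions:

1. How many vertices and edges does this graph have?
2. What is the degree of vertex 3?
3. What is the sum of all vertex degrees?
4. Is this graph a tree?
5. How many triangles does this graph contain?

Count: 12 vertices, 16 edges.
Vertex 3 has neighbors [2, 6, 9, 10, 11], degree = 5.
Handshaking lemma: 2 * 16 = 32.
A tree on 12 vertices has 11 edges. This graph has 16 edges (5 extra). Not a tree.
Number of triangles = 2.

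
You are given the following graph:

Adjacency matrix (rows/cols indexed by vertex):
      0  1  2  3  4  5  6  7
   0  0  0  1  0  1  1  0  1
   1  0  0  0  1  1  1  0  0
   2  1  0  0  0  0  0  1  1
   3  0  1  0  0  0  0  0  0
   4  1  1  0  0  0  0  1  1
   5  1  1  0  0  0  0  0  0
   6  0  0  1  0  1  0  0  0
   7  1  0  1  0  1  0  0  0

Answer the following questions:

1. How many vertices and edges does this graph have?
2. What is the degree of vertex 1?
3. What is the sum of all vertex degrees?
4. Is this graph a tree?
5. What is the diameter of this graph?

Count: 8 vertices, 11 edges.
Vertex 1 has neighbors [3, 4, 5], degree = 3.
Handshaking lemma: 2 * 11 = 22.
A tree on 8 vertices has 7 edges. This graph has 11 edges (4 extra). Not a tree.
Diameter (longest shortest path) = 4.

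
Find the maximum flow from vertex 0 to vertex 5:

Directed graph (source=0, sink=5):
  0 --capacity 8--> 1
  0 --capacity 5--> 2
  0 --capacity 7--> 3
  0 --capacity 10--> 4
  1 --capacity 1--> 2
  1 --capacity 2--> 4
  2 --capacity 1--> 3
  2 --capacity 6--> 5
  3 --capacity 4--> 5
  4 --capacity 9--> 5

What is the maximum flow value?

Computing max flow:
  Flow on (0->1): 3/8
  Flow on (0->2): 5/5
  Flow on (0->3): 4/7
  Flow on (0->4): 7/10
  Flow on (1->2): 1/1
  Flow on (1->4): 2/2
  Flow on (2->5): 6/6
  Flow on (3->5): 4/4
  Flow on (4->5): 9/9
Maximum flow = 19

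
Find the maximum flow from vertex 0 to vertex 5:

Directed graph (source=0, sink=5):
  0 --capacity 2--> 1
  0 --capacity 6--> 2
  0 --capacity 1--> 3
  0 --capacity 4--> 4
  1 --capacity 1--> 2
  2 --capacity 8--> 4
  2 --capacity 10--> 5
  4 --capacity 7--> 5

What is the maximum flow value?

Computing max flow:
  Flow on (0->1): 1/2
  Flow on (0->2): 6/6
  Flow on (0->4): 4/4
  Flow on (1->2): 1/1
  Flow on (2->5): 7/10
  Flow on (4->5): 4/7
Maximum flow = 11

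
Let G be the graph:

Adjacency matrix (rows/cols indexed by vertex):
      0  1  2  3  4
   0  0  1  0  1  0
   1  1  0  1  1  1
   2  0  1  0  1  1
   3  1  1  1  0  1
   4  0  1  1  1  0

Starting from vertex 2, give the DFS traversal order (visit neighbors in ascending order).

DFS from vertex 2 (neighbors processed in ascending order):
Visit order: 2, 1, 0, 3, 4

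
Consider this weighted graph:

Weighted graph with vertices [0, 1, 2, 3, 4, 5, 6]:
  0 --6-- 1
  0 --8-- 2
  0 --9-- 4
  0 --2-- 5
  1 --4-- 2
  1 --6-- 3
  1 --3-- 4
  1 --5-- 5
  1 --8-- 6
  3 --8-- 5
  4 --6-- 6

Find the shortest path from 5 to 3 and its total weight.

Using Dijkstra's algorithm from vertex 5:
Shortest path: 5 -> 3
Total weight: 8 = 8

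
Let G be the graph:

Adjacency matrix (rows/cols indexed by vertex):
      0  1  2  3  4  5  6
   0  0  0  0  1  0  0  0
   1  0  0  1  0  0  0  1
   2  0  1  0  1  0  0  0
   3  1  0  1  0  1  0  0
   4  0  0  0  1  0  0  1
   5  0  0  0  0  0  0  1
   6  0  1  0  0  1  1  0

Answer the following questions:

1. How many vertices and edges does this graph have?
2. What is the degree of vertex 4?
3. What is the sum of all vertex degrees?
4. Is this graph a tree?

Count: 7 vertices, 7 edges.
Vertex 4 has neighbors [3, 6], degree = 2.
Handshaking lemma: 2 * 7 = 14.
A tree on 7 vertices has 6 edges. This graph has 7 edges (1 extra). Not a tree.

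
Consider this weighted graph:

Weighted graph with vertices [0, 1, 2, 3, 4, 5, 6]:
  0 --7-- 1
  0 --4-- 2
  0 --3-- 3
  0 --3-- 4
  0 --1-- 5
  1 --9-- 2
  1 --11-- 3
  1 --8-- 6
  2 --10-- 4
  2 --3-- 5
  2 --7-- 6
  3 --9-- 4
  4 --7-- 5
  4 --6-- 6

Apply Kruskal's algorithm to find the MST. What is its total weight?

Applying Kruskal's algorithm (sort edges by weight, add if no cycle):
  Add (0,5) w=1
  Add (0,3) w=3
  Add (0,4) w=3
  Add (2,5) w=3
  Skip (0,2) w=4 (creates cycle)
  Add (4,6) w=6
  Add (0,1) w=7
  Skip (2,6) w=7 (creates cycle)
  Skip (4,5) w=7 (creates cycle)
  Skip (1,6) w=8 (creates cycle)
  Skip (1,2) w=9 (creates cycle)
  Skip (3,4) w=9 (creates cycle)
  Skip (2,4) w=10 (creates cycle)
  Skip (1,3) w=11 (creates cycle)
MST weight = 23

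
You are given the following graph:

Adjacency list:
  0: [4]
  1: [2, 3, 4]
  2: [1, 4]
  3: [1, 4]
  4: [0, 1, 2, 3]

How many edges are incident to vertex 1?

Vertex 1 has neighbors [2, 3, 4], so deg(1) = 3.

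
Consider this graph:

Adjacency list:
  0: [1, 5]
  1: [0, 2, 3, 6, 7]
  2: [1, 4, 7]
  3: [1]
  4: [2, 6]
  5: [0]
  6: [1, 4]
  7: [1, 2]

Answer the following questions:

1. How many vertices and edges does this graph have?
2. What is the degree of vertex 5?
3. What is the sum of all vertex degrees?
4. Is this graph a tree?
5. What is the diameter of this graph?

Count: 8 vertices, 9 edges.
Vertex 5 has neighbors [0], degree = 1.
Handshaking lemma: 2 * 9 = 18.
A tree on 8 vertices has 7 edges. This graph has 9 edges (2 extra). Not a tree.
Diameter (longest shortest path) = 4.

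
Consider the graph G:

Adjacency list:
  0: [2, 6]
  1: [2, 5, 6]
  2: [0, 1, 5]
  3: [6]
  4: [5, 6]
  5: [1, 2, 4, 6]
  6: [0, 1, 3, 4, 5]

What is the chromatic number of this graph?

The graph has a maximum clique of size 3 (lower bound on chromatic number).
A valid 3-coloring: {0: 1, 1: 2, 2: 0, 3: 1, 4: 2, 5: 1, 6: 0}.
Chromatic number = 3.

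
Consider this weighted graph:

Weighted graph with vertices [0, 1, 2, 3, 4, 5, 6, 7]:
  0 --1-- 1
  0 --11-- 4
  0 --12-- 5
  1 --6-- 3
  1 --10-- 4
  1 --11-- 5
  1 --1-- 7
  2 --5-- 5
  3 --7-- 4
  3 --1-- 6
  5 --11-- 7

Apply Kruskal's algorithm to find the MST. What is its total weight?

Applying Kruskal's algorithm (sort edges by weight, add if no cycle):
  Add (0,1) w=1
  Add (1,7) w=1
  Add (3,6) w=1
  Add (2,5) w=5
  Add (1,3) w=6
  Add (3,4) w=7
  Skip (1,4) w=10 (creates cycle)
  Skip (0,4) w=11 (creates cycle)
  Add (1,5) w=11
  Skip (5,7) w=11 (creates cycle)
  Skip (0,5) w=12 (creates cycle)
MST weight = 32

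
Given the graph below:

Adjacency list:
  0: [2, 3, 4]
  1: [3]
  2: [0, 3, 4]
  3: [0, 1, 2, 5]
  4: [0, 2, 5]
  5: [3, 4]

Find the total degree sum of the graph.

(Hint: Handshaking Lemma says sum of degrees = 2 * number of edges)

Count edges: 8 edges.
By Handshaking Lemma: sum of degrees = 2 * 8 = 16.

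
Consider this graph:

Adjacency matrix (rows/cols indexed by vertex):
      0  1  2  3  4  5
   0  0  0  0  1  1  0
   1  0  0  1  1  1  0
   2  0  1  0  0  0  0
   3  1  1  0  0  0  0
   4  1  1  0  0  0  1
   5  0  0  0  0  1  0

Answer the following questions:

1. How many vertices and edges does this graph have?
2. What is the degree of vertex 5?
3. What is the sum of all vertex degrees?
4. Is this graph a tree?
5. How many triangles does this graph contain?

Count: 6 vertices, 6 edges.
Vertex 5 has neighbors [4], degree = 1.
Handshaking lemma: 2 * 6 = 12.
A tree on 6 vertices has 5 edges. This graph has 6 edges (1 extra). Not a tree.
Number of triangles = 0.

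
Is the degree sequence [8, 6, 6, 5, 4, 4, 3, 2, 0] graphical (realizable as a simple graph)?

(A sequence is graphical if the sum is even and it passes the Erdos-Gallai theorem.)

Sum of degrees = 38. Sum is even but fails Erdos-Gallai. The sequence is NOT graphical.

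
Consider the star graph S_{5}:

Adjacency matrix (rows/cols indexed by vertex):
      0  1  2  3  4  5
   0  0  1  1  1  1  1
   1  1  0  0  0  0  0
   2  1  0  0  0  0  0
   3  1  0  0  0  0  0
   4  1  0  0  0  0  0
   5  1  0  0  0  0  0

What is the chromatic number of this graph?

S_{5} has one hub adjacent to 5 leaves; leaves are pairwise non-adjacent.
Color the hub 0 and every leaf 1.
Chromatic number = 2.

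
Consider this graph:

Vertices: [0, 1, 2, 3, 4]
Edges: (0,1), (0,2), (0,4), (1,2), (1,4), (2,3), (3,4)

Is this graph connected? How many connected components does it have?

Checking connectivity: the graph has 1 connected component(s).
All vertices are reachable from each other. The graph IS connected.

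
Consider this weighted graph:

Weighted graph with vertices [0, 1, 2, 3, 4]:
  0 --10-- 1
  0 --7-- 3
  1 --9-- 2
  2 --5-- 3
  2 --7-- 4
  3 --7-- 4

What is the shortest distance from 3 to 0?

Using Dijkstra's algorithm from vertex 3:
Shortest path: 3 -> 0
Total weight: 7 = 7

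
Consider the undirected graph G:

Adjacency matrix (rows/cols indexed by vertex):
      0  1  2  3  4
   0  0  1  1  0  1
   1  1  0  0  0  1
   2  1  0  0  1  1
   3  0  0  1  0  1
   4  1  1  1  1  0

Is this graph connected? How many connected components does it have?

Checking connectivity: the graph has 1 connected component(s).
All vertices are reachable from each other. The graph IS connected.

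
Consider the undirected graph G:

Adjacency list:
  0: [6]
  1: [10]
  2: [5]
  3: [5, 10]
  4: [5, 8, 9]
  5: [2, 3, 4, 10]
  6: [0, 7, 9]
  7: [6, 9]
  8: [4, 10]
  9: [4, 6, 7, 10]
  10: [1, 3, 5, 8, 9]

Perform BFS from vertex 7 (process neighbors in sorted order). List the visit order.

BFS from vertex 7 (neighbors processed in ascending order):
Visit order: 7, 6, 9, 0, 4, 10, 5, 8, 1, 3, 2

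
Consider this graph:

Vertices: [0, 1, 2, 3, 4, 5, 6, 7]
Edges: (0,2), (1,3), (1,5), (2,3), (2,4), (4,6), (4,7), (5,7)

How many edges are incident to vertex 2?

Vertex 2 has neighbors [0, 3, 4], so deg(2) = 3.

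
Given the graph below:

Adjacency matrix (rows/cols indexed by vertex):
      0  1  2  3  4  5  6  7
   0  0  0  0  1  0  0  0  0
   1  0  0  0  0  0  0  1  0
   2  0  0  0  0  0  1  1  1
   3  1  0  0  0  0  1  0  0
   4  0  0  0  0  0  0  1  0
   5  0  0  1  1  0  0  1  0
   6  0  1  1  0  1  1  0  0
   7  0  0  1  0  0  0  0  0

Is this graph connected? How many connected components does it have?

Checking connectivity: the graph has 1 connected component(s).
All vertices are reachable from each other. The graph IS connected.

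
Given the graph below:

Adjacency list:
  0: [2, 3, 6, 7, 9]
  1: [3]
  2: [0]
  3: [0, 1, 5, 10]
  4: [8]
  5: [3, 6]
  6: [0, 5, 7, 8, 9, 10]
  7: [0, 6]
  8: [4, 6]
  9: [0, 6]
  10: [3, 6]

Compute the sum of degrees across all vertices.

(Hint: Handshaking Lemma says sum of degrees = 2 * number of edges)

Count edges: 14 edges.
By Handshaking Lemma: sum of degrees = 2 * 14 = 28.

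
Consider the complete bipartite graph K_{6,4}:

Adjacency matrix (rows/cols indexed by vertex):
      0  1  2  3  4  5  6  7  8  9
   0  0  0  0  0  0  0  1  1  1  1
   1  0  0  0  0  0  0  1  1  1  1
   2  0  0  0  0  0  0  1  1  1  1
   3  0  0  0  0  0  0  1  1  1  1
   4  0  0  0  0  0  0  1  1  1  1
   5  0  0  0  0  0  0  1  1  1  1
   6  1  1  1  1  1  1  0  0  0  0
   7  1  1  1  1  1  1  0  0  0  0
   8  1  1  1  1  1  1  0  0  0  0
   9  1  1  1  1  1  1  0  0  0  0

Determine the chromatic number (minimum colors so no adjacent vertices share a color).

K_{6,4} is bipartite: vertices split into two independent sets of size 6 and 4.
Color one set 0, the other 1. No adjacent vertices share a color.
Chromatic number = 2.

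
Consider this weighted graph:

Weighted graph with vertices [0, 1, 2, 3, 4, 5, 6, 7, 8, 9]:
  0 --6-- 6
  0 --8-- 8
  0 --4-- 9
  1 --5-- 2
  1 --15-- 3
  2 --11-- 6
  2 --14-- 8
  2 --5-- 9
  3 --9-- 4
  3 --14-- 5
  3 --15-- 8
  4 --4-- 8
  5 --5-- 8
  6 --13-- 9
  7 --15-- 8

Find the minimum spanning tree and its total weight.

Applying Kruskal's algorithm (sort edges by weight, add if no cycle):
  Add (0,9) w=4
  Add (4,8) w=4
  Add (1,2) w=5
  Add (2,9) w=5
  Add (5,8) w=5
  Add (0,6) w=6
  Add (0,8) w=8
  Add (3,4) w=9
  Skip (2,6) w=11 (creates cycle)
  Skip (6,9) w=13 (creates cycle)
  Skip (2,8) w=14 (creates cycle)
  Skip (3,5) w=14 (creates cycle)
  Skip (1,3) w=15 (creates cycle)
  Skip (3,8) w=15 (creates cycle)
  Add (7,8) w=15
MST weight = 61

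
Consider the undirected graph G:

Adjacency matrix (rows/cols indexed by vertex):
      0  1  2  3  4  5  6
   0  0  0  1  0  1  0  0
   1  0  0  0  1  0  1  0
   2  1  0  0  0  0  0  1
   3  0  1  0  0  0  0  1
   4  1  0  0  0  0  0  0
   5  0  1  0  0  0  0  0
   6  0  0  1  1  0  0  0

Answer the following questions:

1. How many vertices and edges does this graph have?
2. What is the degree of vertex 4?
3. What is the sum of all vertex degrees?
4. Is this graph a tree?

Count: 7 vertices, 6 edges.
Vertex 4 has neighbors [0], degree = 1.
Handshaking lemma: 2 * 6 = 12.
A graph is a tree iff it is connected and has exactly n-1 edges. This graph is connected (all 7 vertices in one component) and has 7-1 = 6 edges. It is a tree.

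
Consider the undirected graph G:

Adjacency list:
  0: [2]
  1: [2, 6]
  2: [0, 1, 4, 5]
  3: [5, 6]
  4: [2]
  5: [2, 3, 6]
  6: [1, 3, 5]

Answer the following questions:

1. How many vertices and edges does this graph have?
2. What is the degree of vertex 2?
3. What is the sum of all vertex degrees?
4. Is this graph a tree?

Count: 7 vertices, 8 edges.
Vertex 2 has neighbors [0, 1, 4, 5], degree = 4.
Handshaking lemma: 2 * 8 = 16.
A tree on 7 vertices has 6 edges. This graph has 8 edges (2 extra). Not a tree.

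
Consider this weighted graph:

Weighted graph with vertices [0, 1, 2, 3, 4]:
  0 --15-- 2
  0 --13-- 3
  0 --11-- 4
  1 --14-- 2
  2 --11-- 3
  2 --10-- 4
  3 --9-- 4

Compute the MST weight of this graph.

Applying Kruskal's algorithm (sort edges by weight, add if no cycle):
  Add (3,4) w=9
  Add (2,4) w=10
  Add (0,4) w=11
  Skip (2,3) w=11 (creates cycle)
  Skip (0,3) w=13 (creates cycle)
  Add (1,2) w=14
  Skip (0,2) w=15 (creates cycle)
MST weight = 44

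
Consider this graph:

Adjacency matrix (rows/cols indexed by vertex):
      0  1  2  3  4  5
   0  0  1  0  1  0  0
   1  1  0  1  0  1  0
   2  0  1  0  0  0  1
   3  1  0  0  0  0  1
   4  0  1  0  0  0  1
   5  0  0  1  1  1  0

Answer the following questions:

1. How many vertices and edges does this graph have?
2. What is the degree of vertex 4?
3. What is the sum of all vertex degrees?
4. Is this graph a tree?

Count: 6 vertices, 7 edges.
Vertex 4 has neighbors [1, 5], degree = 2.
Handshaking lemma: 2 * 7 = 14.
A tree on 6 vertices has 5 edges. This graph has 7 edges (2 extra). Not a tree.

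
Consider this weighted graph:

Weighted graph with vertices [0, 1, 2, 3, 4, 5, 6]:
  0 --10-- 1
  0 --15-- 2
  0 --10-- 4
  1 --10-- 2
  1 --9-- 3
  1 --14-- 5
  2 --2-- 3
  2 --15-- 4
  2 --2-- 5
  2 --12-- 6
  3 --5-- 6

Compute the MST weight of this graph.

Applying Kruskal's algorithm (sort edges by weight, add if no cycle):
  Add (2,3) w=2
  Add (2,5) w=2
  Add (3,6) w=5
  Add (1,3) w=9
  Add (0,4) w=10
  Add (0,1) w=10
  Skip (1,2) w=10 (creates cycle)
  Skip (2,6) w=12 (creates cycle)
  Skip (1,5) w=14 (creates cycle)
  Skip (0,2) w=15 (creates cycle)
  Skip (2,4) w=15 (creates cycle)
MST weight = 38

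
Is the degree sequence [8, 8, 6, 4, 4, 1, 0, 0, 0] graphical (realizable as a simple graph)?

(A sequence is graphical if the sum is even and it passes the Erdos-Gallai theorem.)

Sum of degrees = 31. Sum is odd, so the sequence is NOT graphical.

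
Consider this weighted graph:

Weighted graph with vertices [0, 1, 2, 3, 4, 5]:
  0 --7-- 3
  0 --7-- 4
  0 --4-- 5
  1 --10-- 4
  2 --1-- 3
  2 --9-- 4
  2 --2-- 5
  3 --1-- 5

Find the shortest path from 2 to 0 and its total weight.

Using Dijkstra's algorithm from vertex 2:
Shortest path: 2 -> 5 -> 0
Total weight: 2 + 4 = 6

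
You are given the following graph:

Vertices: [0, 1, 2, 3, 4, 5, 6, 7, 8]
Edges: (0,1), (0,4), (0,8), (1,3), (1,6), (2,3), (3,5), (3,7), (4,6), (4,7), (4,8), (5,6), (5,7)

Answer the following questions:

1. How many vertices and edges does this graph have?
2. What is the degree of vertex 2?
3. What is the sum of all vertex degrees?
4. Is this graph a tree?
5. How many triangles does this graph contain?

Count: 9 vertices, 13 edges.
Vertex 2 has neighbors [3], degree = 1.
Handshaking lemma: 2 * 13 = 26.
A tree on 9 vertices has 8 edges. This graph has 13 edges (5 extra). Not a tree.
Number of triangles = 2.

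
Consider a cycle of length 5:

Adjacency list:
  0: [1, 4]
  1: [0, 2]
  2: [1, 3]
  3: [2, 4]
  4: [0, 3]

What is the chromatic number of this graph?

This is an odd cycle (C_5). Odd cycles are not bipartite (any 2-coloring forces two adjacent vertices to match), and 3 colors suffice.
Chromatic number = 3.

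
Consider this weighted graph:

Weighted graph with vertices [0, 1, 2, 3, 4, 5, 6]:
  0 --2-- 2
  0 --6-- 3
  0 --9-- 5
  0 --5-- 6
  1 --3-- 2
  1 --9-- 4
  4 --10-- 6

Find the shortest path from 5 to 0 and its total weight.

Using Dijkstra's algorithm from vertex 5:
Shortest path: 5 -> 0
Total weight: 9 = 9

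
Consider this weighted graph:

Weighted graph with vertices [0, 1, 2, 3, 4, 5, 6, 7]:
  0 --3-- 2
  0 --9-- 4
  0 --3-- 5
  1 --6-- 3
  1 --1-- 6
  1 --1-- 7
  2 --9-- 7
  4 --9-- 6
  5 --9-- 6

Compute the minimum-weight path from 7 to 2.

Using Dijkstra's algorithm from vertex 7:
Shortest path: 7 -> 2
Total weight: 9 = 9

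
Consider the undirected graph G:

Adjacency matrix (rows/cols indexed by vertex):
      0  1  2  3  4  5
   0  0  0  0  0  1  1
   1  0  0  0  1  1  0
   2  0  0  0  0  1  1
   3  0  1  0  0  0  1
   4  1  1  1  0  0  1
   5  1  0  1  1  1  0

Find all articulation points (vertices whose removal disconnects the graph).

No articulation points. The graph is biconnected.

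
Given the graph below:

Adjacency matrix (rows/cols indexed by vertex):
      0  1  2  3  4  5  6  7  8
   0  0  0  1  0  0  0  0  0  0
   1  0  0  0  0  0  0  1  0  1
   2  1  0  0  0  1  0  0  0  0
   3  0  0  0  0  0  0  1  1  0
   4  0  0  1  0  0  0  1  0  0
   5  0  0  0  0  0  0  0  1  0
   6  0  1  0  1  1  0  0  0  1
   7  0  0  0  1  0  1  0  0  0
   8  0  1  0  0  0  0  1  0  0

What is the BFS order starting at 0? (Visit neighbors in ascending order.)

BFS from vertex 0 (neighbors processed in ascending order):
Visit order: 0, 2, 4, 6, 1, 3, 8, 7, 5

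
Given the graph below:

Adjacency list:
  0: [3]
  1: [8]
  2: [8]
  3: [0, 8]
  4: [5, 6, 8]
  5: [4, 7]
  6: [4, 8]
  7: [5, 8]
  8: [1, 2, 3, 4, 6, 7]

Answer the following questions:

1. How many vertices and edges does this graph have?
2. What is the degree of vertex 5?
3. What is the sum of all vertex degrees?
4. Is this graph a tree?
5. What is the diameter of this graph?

Count: 9 vertices, 10 edges.
Vertex 5 has neighbors [4, 7], degree = 2.
Handshaking lemma: 2 * 10 = 20.
A tree on 9 vertices has 8 edges. This graph has 10 edges (2 extra). Not a tree.
Diameter (longest shortest path) = 4.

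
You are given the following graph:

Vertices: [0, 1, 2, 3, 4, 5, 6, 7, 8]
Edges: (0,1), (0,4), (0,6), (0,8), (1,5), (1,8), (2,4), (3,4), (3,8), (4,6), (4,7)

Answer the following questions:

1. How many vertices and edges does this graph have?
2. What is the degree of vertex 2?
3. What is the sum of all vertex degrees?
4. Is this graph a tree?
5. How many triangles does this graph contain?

Count: 9 vertices, 11 edges.
Vertex 2 has neighbors [4], degree = 1.
Handshaking lemma: 2 * 11 = 22.
A tree on 9 vertices has 8 edges. This graph has 11 edges (3 extra). Not a tree.
Number of triangles = 2.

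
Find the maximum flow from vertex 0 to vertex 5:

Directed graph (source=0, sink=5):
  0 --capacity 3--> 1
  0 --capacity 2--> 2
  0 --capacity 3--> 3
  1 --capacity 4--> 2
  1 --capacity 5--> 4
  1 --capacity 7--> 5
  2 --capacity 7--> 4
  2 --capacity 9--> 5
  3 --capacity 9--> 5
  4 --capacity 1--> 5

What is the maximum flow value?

Computing max flow:
  Flow on (0->1): 3/3
  Flow on (0->2): 2/2
  Flow on (0->3): 3/3
  Flow on (1->5): 3/7
  Flow on (2->5): 2/9
  Flow on (3->5): 3/9
Maximum flow = 8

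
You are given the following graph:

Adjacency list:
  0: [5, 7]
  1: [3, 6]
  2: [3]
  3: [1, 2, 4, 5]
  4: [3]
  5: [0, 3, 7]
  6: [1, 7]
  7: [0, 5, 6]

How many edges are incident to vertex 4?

Vertex 4 has neighbors [3], so deg(4) = 1.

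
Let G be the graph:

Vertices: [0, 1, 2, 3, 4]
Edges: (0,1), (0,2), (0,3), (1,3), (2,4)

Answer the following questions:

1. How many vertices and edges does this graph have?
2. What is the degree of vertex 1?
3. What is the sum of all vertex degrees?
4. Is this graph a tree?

Count: 5 vertices, 5 edges.
Vertex 1 has neighbors [0, 3], degree = 2.
Handshaking lemma: 2 * 5 = 10.
A tree on 5 vertices has 4 edges. This graph has 5 edges (1 extra). Not a tree.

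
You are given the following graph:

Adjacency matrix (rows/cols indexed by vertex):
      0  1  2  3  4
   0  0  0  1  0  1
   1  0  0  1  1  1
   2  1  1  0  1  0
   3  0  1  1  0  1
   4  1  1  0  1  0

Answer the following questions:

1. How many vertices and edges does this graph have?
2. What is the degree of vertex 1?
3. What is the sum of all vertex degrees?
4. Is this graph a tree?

Count: 5 vertices, 7 edges.
Vertex 1 has neighbors [2, 3, 4], degree = 3.
Handshaking lemma: 2 * 7 = 14.
A tree on 5 vertices has 4 edges. This graph has 7 edges (3 extra). Not a tree.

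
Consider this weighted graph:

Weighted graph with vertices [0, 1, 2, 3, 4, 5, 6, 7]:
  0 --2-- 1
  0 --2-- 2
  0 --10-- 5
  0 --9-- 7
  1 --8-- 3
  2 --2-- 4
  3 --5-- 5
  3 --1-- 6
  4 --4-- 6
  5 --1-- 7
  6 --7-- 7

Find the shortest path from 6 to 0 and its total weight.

Using Dijkstra's algorithm from vertex 6:
Shortest path: 6 -> 4 -> 2 -> 0
Total weight: 4 + 2 + 2 = 8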